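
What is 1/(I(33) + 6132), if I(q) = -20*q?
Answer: 1/5472 ≈ 0.00018275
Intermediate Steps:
1/(I(33) + 6132) = 1/(-20*33 + 6132) = 1/(-660 + 6132) = 1/5472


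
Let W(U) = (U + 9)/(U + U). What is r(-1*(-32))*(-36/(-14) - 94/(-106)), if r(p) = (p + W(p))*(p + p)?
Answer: 2680187/371 ≈ 7224.2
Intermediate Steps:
W(U) = (9 + U)/(2*U) (W(U) = (9 + U)/((2*U)) = (9 + U)*(1/(2*U)) = (9 + U)/(2*U))
r(p) = 2*p*(p + (9 + p)/(2*p)) (r(p) = (p + (9 + p)/(2*p))*(p + p) = (p + (9 + p)/(2*p))*(2*p) = 2*p*(p + (9 + p)/(2*p)))
r(-1*(-32))*(-36/(-14) - 94/(-106)) = (9 - 1*(-32) + 2*(-1*(-32))²)*(-36/(-14) - 94/(-106)) = (9 + 32 + 2*32²)*(-36*(-1/14) - 94*(-1/106)) = (9 + 32 + 2*1024)*(18/7 + 47/53) = (9 + 32 + 2048)*(1283/371) = 2089*(1283/371) = 2680187/371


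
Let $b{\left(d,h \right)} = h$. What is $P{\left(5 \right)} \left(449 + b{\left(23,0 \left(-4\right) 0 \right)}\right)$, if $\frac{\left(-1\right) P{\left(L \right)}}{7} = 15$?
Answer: $-47145$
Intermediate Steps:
$P{\left(L \right)} = -105$ ($P{\left(L \right)} = \left(-7\right) 15 = -105$)
$P{\left(5 \right)} \left(449 + b{\left(23,0 \left(-4\right) 0 \right)}\right) = - 105 \left(449 + 0 \left(-4\right) 0\right) = - 105 \left(449 + 0 \cdot 0\right) = - 105 \left(449 + 0\right) = \left(-105\right) 449 = -47145$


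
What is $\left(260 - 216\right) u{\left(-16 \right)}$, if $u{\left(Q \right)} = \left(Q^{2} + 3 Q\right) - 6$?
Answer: $8888$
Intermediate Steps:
$u{\left(Q \right)} = -6 + Q^{2} + 3 Q$
$\left(260 - 216\right) u{\left(-16 \right)} = \left(260 - 216\right) \left(-6 + \left(-16\right)^{2} + 3 \left(-16\right)\right) = 44 \left(-6 + 256 - 48\right) = 44 \cdot 202 = 8888$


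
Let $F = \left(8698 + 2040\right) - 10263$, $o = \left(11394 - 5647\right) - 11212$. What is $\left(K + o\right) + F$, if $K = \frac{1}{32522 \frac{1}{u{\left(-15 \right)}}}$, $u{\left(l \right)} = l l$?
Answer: $- \frac{162284555}{32522} \approx -4990.0$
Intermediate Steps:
$u{\left(l \right)} = l^{2}$
$o = -5465$ ($o = 5747 - 11212 = -5465$)
$F = 475$ ($F = 10738 - 10263 = 475$)
$K = \frac{225}{32522}$ ($K = \frac{1}{32522 \frac{1}{\left(-15\right)^{2}}} = \frac{1}{32522 \cdot \frac{1}{225}} = \frac{1}{\frac{32522}{225}} = \frac{225}{32522} \approx 0.0069184$)
$\left(K + o\right) + F = \left(\frac{225}{32522} - 5465\right) + 475 = - \frac{177732505}{32522} + 475 = - \frac{162284555}{32522}$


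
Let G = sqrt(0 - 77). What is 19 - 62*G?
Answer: 19 - 62*I*sqrt(77) ≈ 19.0 - 544.05*I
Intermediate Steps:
G = I*sqrt(77) (G = sqrt(-77) = I*sqrt(77) ≈ 8.775*I)
19 - 62*G = 19 - 62*I*sqrt(77)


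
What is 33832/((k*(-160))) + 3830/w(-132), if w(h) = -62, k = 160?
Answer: -6259099/99200 ≈ -63.096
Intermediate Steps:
33832/((k*(-160))) + 3830/w(-132) = 33832/((160*(-160))) + 3830/(-62) = 33832/(-25600) + 3830*(-1/62) = 33832*(-1/25600) - 1915/31 = -4229/3200 - 1915/31 = -6259099/99200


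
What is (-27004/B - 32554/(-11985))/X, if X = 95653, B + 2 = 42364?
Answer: 527704804/24281923923105 ≈ 2.1732e-5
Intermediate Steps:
B = 42362 (B = -2 + 42364 = 42362)
(-27004/B - 32554/(-11985))/X = (-27004/42362 - 32554/(-11985))/95653 = (-27004*1/42362 - 32554*(-1/11985))*(1/95653) = (-13502/21181 + 32554/11985)*(1/95653) = (527704804/253854285)*(1/95653) = 527704804/24281923923105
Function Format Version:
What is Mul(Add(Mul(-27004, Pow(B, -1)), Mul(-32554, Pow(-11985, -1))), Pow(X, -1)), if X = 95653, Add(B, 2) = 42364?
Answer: Rational(527704804, 24281923923105) ≈ 2.1732e-5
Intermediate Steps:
B = 42362 (B = Add(-2, 42364) = 42362)
Mul(Add(Mul(-27004, Pow(B, -1)), Mul(-32554, Pow(-11985, -1))), Pow(X, -1)) = Mul(Add(Mul(-27004, Pow(42362, -1)), Mul(-32554, Pow(-11985, -1))), Pow(95653, -1)) = Mul(Add(Mul(-27004, Rational(1, 42362)), Mul(-32554, Rational(-1, 11985))), Rational(1, 95653)) = Mul(Add(Rational(-13502, 21181), Rational(32554, 11985)), Rational(1, 95653)) = Mul(Rational(527704804, 253854285), Rational(1, 95653)) = Rational(527704804, 24281923923105)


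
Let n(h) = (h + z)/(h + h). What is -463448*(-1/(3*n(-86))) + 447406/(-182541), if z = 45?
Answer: 1616760658262/2494727 ≈ 6.4807e+5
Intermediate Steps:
n(h) = (45 + h)/(2*h) (n(h) = (h + 45)/(h + h) = (45 + h)/((2*h)) = (45 + h)*(1/(2*h)) = (45 + h)/(2*h))
-463448*(-1/(3*n(-86))) + 447406/(-182541) = -463448*172/(3*(45 - 86)) + 447406/(-182541) = -463448/((-3*(-1)*(-41)/(2*86))) + 447406*(-1/182541) = -463448/((-3*41/172)) - 447406/182541 = -463448/(-123/172) - 447406/182541 = -463448*(-172/123) - 447406/182541 = 79713056/123 - 447406/182541 = 1616760658262/2494727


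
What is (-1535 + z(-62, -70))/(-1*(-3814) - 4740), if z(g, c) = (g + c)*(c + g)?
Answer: -15889/926 ≈ -17.159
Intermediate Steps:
z(g, c) = (c + g)**2 (z(g, c) = (c + g)*(c + g) = (c + g)**2)
(-1535 + z(-62, -70))/(-1*(-3814) - 4740) = (-1535 + (-70 - 62)**2)/(-1*(-3814) - 4740) = (-1535 + (-132)**2)/(3814 - 4740) = (-1535 + 17424)/(-926) = 15889*(-1/926) = -15889/926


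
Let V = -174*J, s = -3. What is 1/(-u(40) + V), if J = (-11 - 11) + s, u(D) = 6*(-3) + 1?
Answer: 1/4367 ≈ 0.00022899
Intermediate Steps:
u(D) = -17 (u(D) = -18 + 1 = -17)
J = -25 (J = (-11 - 11) - 3 = -22 - 3 = -25)
V = 4350 (V = -174*(-25) = 4350)
1/(-u(40) + V) = 1/(-1*(-17) + 4350) = 1/(17 + 4350) = 1/4367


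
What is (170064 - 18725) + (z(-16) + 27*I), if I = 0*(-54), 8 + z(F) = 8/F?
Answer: 302661/2 ≈ 1.5133e+5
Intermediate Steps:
z(F) = -8 + 8/F
I = 0
(170064 - 18725) + (z(-16) + 27*I) = (170064 - 18725) + ((-8 + 8/(-16)) + 27*0) = 151339 + ((-8 + 8*(-1/16)) + 0) = 151339 + ((-8 - ½) + 0) = 151339 + (-17/2 + 0) = 151339 - 17/2 = 302661/2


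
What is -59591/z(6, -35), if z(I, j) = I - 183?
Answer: 59591/177 ≈ 336.67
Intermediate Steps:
z(I, j) = -183 + I
-59591/z(6, -35) = -59591/(-183 + 6) = -59591/(-177) = -59591*(-1/177) = 59591/177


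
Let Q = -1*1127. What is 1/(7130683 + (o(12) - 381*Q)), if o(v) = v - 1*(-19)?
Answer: 1/7560101 ≈ 1.3227e-7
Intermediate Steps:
o(v) = 19 + v (o(v) = v + 19 = 19 + v)
Q = -1127
1/(7130683 + (o(12) - 381*Q)) = 1/(7130683 + ((19 + 12) - 381*(-1127))) = 1/(7130683 + (31 + 429387)) = 1/(7130683 + 429418) = 1/7560101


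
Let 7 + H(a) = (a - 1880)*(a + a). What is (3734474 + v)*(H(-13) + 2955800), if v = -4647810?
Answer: -2744584726696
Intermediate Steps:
H(a) = -7 + 2*a*(-1880 + a) (H(a) = -7 + (a - 1880)*(a + a) = -7 + (-1880 + a)*(2*a) = -7 + 2*a*(-1880 + a))
(3734474 + v)*(H(-13) + 2955800) = (3734474 - 4647810)*((-7 - 3760*(-13) + 2*(-13)**2) + 2955800) = -913336*((-7 + 48880 + 2*169) + 2955800) = -913336*((-7 + 48880 + 338) + 2955800) = -913336*(49211 + 2955800) = -913336*3005011 = -2744584726696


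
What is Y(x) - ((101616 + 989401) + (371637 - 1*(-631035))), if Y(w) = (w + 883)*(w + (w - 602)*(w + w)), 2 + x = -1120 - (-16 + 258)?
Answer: -2581159893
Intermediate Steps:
x = -1364 (x = -2 + (-1120 - (-16 + 258)) = -2 + (-1120 - 1*242) = -2 + (-1120 - 242) = -2 - 1362 = -1364)
Y(w) = (883 + w)*(w + 2*w*(-602 + w)) (Y(w) = (883 + w)*(w + (-602 + w)*(2*w)) = (883 + w)*(w + 2*w*(-602 + w)))
Y(x) - ((101616 + 989401) + (371637 - 1*(-631035))) = -1364*(-1062249 + 2*(-1364)² + 563*(-1364)) - ((101616 + 989401) + (371637 - 1*(-631035))) = -1364*(-1062249 + 2*1860496 - 767932) - (1091017 + (371637 + 631035)) = -1364*(-1062249 + 3720992 - 767932) - (1091017 + 1002672) = -1364*1890811 - 1*2093689 = -2579066204 - 2093689 = -2581159893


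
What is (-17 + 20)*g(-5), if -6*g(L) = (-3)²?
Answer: -9/2 ≈ -4.5000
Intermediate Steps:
g(L) = -3/2 (g(L) = -⅙*(-3)² = -⅙*9 = -3/2)
(-17 + 20)*g(-5) = (-17 + 20)*(-3/2) = 3*(-3/2) = -9/2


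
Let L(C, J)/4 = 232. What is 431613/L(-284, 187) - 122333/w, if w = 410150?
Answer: 88456273463/190309600 ≈ 464.80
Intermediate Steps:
L(C, J) = 928 (L(C, J) = 4*232 = 928)
431613/L(-284, 187) - 122333/w = 431613/928 - 122333/410150 = 88456273463/190309600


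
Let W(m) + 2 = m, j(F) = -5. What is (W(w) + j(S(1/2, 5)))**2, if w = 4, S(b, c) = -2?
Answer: 9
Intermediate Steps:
W(m) = -2 + m
(W(w) + j(S(1/2, 5)))**2 = ((-2 + 4) - 5)**2 = (2 - 5)**2 = (-3)**2 = 9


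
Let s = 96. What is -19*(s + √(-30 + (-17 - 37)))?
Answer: -1824 - 38*I*√21 ≈ -1824.0 - 174.14*I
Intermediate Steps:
-19*(s + √(-30 + (-17 - 37))) = -19*(96 + √(-30 + (-17 - 37))) = -19*(96 + √(-30 - 54)) = -19*(96 + √(-84)) = -19*(96 + 2*I*√21) = -1824 - 38*I*√21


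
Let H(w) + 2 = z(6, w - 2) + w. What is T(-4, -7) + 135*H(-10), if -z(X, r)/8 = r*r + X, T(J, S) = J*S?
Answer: -163592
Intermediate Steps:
z(X, r) = -8*X - 8*r**2 (z(X, r) = -8*(r*r + X) = -8*(r**2 + X) = -8*(X + r**2) = -8*X - 8*r**2)
H(w) = -50 + w - 8*(-2 + w)**2 (H(w) = -2 + ((-8*6 - 8*(w - 2)**2) + w) = -2 + ((-48 - 8*(-2 + w)**2) + w) = -2 + (-48 + w - 8*(-2 + w)**2) = -50 + w - 8*(-2 + w)**2)
T(-4, -7) + 135*H(-10) = -4*(-7) + 135*(-50 - 10 - 8*(-2 - 10)**2) = 28 + 135*(-50 - 10 - 8*(-12)**2) = 28 + 135*(-50 - 10 - 8*144) = 28 + 135*(-50 - 10 - 1152) = 28 + 135*(-1212) = 28 - 163620 = -163592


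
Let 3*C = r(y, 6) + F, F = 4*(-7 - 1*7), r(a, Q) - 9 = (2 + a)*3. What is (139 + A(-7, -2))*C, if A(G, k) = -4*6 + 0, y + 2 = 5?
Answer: -3680/3 ≈ -1226.7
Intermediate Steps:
y = 3 (y = -2 + 5 = 3)
r(a, Q) = 15 + 3*a (r(a, Q) = 9 + (2 + a)*3 = 9 + (6 + 3*a) = 15 + 3*a)
F = -56 (F = 4*(-7 - 7) = 4*(-14) = -56)
A(G, k) = -24 (A(G, k) = -24 + 0 = -24)
C = -32/3 (C = ((15 + 3*3) - 56)/3 = ((15 + 9) - 56)/3 = (24 - 56)/3 = (⅓)*(-32) = -32/3 ≈ -10.667)
(139 + A(-7, -2))*C = (139 - 24)*(-32/3) = 115*(-32/3) = -3680/3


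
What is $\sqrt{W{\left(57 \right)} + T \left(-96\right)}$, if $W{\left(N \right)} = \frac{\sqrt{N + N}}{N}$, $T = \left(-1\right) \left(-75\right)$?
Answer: $\frac{\sqrt{-23392800 + 57 \sqrt{114}}}{57} \approx 84.852 i$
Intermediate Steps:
$T = 75$
$W{\left(N \right)} = \frac{\sqrt{2}}{\sqrt{N}}$ ($W{\left(N \right)} = \frac{\sqrt{2 N}}{N} = \frac{\sqrt{2} \sqrt{N}}{N} = \frac{\sqrt{2}}{\sqrt{N}}$)
$\sqrt{W{\left(57 \right)} + T \left(-96\right)} = \sqrt{\frac{\sqrt{2}}{\sqrt{57}} + 75 \left(-96\right)} = \sqrt{\sqrt{2} \frac{\sqrt{57}}{57} - 7200} = \sqrt{\frac{\sqrt{114}}{57} - 7200} = \sqrt{-7200 + \frac{\sqrt{114}}{57}}$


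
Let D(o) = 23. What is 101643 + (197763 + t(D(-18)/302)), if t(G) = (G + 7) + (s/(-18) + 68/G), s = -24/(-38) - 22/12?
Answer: 2140159627375/7126596 ≈ 3.0031e+5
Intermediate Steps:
s = -137/114 (s = -24*(-1/38) - 22*1/12 = 12/19 - 11/6 = -137/114 ≈ -1.2018)
t(G) = 14501/2052 + G + 68/G (t(G) = (G + 7) + (-137/114/(-18) + 68/G) = (7 + G) + (-137/114*(-1/18) + 68/G) = (7 + G) + (137/2052 + 68/G) = 14501/2052 + G + 68/G)
101643 + (197763 + t(D(-18)/302)) = 101643 + (197763 + (14501/2052 + 23/302 + 68/((23/302)))) = 101643 + (197763 + (14501/2052 + 23*(1/302) + 68/((23*(1/302))))) = 101643 + (197763 + (14501/2052 + 23/302 + 68/(23/302))) = 101643 + (197763 + (14501/2052 + 23/302 + 68*(302/23))) = 101643 + (197763 + (14501/2052 + 23/302 + 20536/23)) = 101643 + (197763 + 6414025399/7126596) = 101643 + 1415791030147/7126596 = 2140159627375/7126596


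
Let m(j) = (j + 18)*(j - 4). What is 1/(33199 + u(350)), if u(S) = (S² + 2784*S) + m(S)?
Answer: 1/1257427 ≈ 7.9527e-7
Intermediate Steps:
m(j) = (-4 + j)*(18 + j) (m(j) = (18 + j)*(-4 + j) = (-4 + j)*(18 + j))
u(S) = -72 + 2*S² + 2798*S (u(S) = (S² + 2784*S) + (-72 + S² + 14*S) = -72 + 2*S² + 2798*S)
1/(33199 + u(350)) = 1/(33199 + (-72 + 2*350² + 2798*350)) = 1/(33199 + (-72 + 2*122500 + 979300)) = 1/(33199 + (-72 + 245000 + 979300)) = 1/(33199 + 1224228) = 1/1257427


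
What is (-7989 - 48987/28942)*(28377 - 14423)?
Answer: -1613547242625/14471 ≈ -1.1150e+8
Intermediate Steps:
(-7989 - 48987/28942)*(28377 - 14423) = (-7989 - 48987*1/28942)*13954 = (-7989 - 48987/28942)*13954 = -231266625/28942*13954 = -1613547242625/14471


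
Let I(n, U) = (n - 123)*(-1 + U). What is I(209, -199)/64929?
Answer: -17200/64929 ≈ -0.26490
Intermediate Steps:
I(n, U) = (-1 + U)*(-123 + n) (I(n, U) = (-123 + n)*(-1 + U) = (-1 + U)*(-123 + n))
I(209, -199)/64929 = (123 - 1*209 - 123*(-199) - 199*209)/64929 = (123 - 209 + 24477 - 41591)*(1/64929) = -17200*1/64929 = -17200/64929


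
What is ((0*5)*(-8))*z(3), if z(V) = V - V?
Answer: 0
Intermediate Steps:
z(V) = 0
((0*5)*(-8))*z(3) = ((0*5)*(-8))*0 = (0*(-8))*0 = 0*0 = 0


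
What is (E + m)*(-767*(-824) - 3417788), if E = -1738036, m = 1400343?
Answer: 940738405540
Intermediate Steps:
(E + m)*(-767*(-824) - 3417788) = (-1738036 + 1400343)*(-767*(-824) - 3417788) = -337693*(632008 - 3417788) = -337693*(-2785780) = 940738405540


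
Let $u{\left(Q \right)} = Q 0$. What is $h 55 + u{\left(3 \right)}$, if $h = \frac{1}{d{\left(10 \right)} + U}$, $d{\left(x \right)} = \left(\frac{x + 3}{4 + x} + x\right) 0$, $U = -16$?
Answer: $- \frac{55}{16} \approx -3.4375$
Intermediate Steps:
$u{\left(Q \right)} = 0$
$d{\left(x \right)} = 0$ ($d{\left(x \right)} = \left(\frac{3 + x}{4 + x} + x\right) 0 = \left(x + \frac{3 + x}{4 + x}\right) 0 = 0$)
$h = - \frac{1}{16}$ ($h = \frac{1}{0 - 16} = \frac{1}{-16} = - \frac{1}{16} \approx -0.0625$)
$h 55 + u{\left(3 \right)} = \left(- \frac{1}{16}\right) 55 + 0 = - \frac{55}{16} + 0 = - \frac{55}{16}$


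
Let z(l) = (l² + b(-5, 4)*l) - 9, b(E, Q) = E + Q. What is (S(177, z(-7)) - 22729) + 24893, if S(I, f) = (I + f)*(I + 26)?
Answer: 47636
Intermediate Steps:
z(l) = -9 + l² - l (z(l) = (l² + (-5 + 4)*l) - 9 = (l² - l) - 9 = -9 + l² - l)
S(I, f) = (26 + I)*(I + f) (S(I, f) = (I + f)*(26 + I) = (26 + I)*(I + f))
(S(177, z(-7)) - 22729) + 24893 = ((177² + 26*177 + 26*(-9 + (-7)² - 1*(-7)) + 177*(-9 + (-7)² - 1*(-7))) - 22729) + 24893 = ((31329 + 4602 + 26*(-9 + 49 + 7) + 177*(-9 + 49 + 7)) - 22729) + 24893 = ((31329 + 4602 + 26*47 + 177*47) - 22729) + 24893 = ((31329 + 4602 + 1222 + 8319) - 22729) + 24893 = (45472 - 22729) + 24893 = 22743 + 24893 = 47636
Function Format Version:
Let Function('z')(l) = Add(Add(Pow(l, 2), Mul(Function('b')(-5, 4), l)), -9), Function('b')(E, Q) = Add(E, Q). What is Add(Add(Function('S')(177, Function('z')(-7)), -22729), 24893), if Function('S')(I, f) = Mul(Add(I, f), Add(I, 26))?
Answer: 47636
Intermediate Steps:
Function('z')(l) = Add(-9, Pow(l, 2), Mul(-1, l)) (Function('z')(l) = Add(Add(Pow(l, 2), Mul(Add(-5, 4), l)), -9) = Add(Add(Pow(l, 2), Mul(-1, l)), -9) = Add(-9, Pow(l, 2), Mul(-1, l)))
Function('S')(I, f) = Mul(Add(26, I), Add(I, f)) (Function('S')(I, f) = Mul(Add(I, f), Add(26, I)) = Mul(Add(26, I), Add(I, f)))
Add(Add(Function('S')(177, Function('z')(-7)), -22729), 24893) = Add(Add(Add(Pow(177, 2), Mul(26, 177), Mul(26, Add(-9, Pow(-7, 2), Mul(-1, -7))), Mul(177, Add(-9, Pow(-7, 2), Mul(-1, -7)))), -22729), 24893) = Add(Add(Add(31329, 4602, Mul(26, Add(-9, 49, 7)), Mul(177, Add(-9, 49, 7))), -22729), 24893) = Add(Add(Add(31329, 4602, Mul(26, 47), Mul(177, 47)), -22729), 24893) = Add(Add(Add(31329, 4602, 1222, 8319), -22729), 24893) = Add(Add(45472, -22729), 24893) = Add(22743, 24893) = 47636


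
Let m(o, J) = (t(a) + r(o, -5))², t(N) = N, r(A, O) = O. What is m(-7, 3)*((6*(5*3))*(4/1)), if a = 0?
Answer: 9000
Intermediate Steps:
m(o, J) = 25 (m(o, J) = (0 - 5)² = (-5)² = 25)
m(-7, 3)*((6*(5*3))*(4/1)) = 25*((6*(5*3))*(4/1)) = 25*((6*15)*(4*1)) = 25*(90*4) = 25*360 = 9000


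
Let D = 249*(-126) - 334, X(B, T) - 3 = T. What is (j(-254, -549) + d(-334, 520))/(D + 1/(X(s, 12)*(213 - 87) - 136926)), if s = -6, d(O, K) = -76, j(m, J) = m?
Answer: 44561880/4281721489 ≈ 0.010407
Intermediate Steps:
X(B, T) = 3 + T
D = -31708 (D = -31374 - 334 = -31708)
(j(-254, -549) + d(-334, 520))/(D + 1/(X(s, 12)*(213 - 87) - 136926)) = (-254 - 76)/(-31708 + 1/((3 + 12)*(213 - 87) - 136926)) = -330/(-31708 + 1/(15*126 - 136926)) = -330/(-31708 + 1/(1890 - 136926)) = -330/(-31708 + 1/(-135036)) = -330/(-31708 - 1/135036) = -330/(-4281721489/135036) = -330*(-135036/4281721489) = 44561880/4281721489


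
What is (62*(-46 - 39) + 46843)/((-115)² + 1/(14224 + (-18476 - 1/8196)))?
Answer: 1448793815189/460883214229 ≈ 3.1435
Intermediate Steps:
(62*(-46 - 39) + 46843)/((-115)² + 1/(14224 + (-18476 - 1/8196))) = (62*(-85) + 46843)/(13225 + 1/(14224 + (-18476 - 1*1/8196))) = (-5270 + 46843)/(13225 + 1/(14224 + (-18476 - 1/8196))) = 41573/(13225 + 1/(14224 - 151429297/8196)) = 41573/(13225 + 1/(-34849393/8196)) = 41573/(13225 - 8196/34849393) = 41573/(460883214229/34849393) = 41573*(34849393/460883214229) = 1448793815189/460883214229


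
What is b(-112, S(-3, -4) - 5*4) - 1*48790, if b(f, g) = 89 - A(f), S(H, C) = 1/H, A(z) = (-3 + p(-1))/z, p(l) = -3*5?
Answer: -2727265/56 ≈ -48701.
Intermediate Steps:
p(l) = -15
A(z) = -18/z (A(z) = (-3 - 15)/z = -18/z)
b(f, g) = 89 + 18/f (b(f, g) = 89 - (-18)/f = 89 + 18/f)
b(-112, S(-3, -4) - 5*4) - 1*48790 = (89 + 18/(-112)) - 1*48790 = (89 + 18*(-1/112)) - 48790 = (89 - 9/56) - 48790 = 4975/56 - 48790 = -2727265/56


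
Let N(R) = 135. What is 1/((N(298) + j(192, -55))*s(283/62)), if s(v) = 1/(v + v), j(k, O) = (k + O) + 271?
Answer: 283/16833 ≈ 0.016812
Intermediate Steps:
j(k, O) = 271 + O + k (j(k, O) = (O + k) + 271 = 271 + O + k)
s(v) = 1/(2*v)
1/((N(298) + j(192, -55))*s(283/62)) = 1/((135 + (271 - 55 + 192))*((1/(2*((283/62)))))) = 1/((135 + 408)*((1/(2*((283*(1/62))))))) = 1/(543*((1/(2*(283/62))))) = 1/(543*(((1/2)*(62/283)))) = 1/(543*(31/283)) = (1/543)*(283/31) = 283/16833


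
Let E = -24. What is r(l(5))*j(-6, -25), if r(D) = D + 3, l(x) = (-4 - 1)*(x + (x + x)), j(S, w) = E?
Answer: 1728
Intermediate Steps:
j(S, w) = -24
l(x) = -15*x (l(x) = -5*(x + 2*x) = -15*x)
r(D) = 3 + D
r(l(5))*j(-6, -25) = (3 - 15*5)*(-24) = (3 - 75)*(-24) = -72*(-24) = 1728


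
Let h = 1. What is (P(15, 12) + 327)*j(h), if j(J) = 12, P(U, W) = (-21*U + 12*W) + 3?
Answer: 1908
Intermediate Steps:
P(U, W) = 3 - 21*U + 12*W
(P(15, 12) + 327)*j(h) = ((3 - 21*15 + 12*12) + 327)*12 = ((3 - 315 + 144) + 327)*12 = (-168 + 327)*12 = 159*12 = 1908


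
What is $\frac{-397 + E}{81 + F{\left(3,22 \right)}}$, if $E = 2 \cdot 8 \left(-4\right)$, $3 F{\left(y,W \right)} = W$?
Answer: $- \frac{1383}{265} \approx -5.2189$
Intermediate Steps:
$F{\left(y,W \right)} = \frac{W}{3}$
$E = -64$ ($E = 16 \left(-4\right) = -64$)
$\frac{-397 + E}{81 + F{\left(3,22 \right)}} = \frac{-397 - 64}{81 + \frac{1}{3} \cdot 22} = - \frac{461}{81 + \frac{22}{3}} = - \frac{461}{\frac{265}{3}} = \left(-461\right) \frac{3}{265} = - \frac{1383}{265}$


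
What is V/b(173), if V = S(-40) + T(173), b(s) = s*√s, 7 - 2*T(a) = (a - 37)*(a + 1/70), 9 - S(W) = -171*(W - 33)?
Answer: -1696483*√173/2095030 ≈ -10.651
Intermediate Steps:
S(W) = -5634 + 171*W (S(W) = 9 - (-171)*(W - 33) = 9 - (-171)*(-33 + W) = 9 - (5643 - 171*W) = 9 + (-5643 + 171*W) = -5634 + 171*W)
T(a) = 7/2 - (-37 + a)*(1/70 + a)/2 (T(a) = 7/2 - (a - 37)*(a + 1/70)/2 = 7/2 - (-37 + a)*(a + 1/70)/2 = 7/2 - (-37 + a)*(1/70 + a)/2)
b(s) = s^(3/2)
V = -1696483/70 (V = (-5634 + 171*(-40)) + (527/140 - ½*173² + (2589/140)*173) = (-5634 - 6840) + (527/140 - ½*29929 + 447897/140) = -12474 + (527/140 - 29929/2 + 447897/140) = -12474 - 823303/70 = -1696483/70 ≈ -24235.)
V/b(173) = -1696483*√173/29929/70 = -1696483*√173/2095030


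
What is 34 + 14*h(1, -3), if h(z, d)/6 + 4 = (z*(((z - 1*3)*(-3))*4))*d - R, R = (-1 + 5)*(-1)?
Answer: -6014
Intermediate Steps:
R = -4 (R = 4*(-1) = -4)
h(z, d) = 6*d*z*(36 - 12*z) (h(z, d) = -24 + 6*((z*(((z - 1*3)*(-3))*4))*d - 1*(-4)) = -24 + 6*((z*(((z - 3)*(-3))*4))*d + 4) = -24 + 6*((z*(((-3 + z)*(-3))*4))*d + 4) = -24 + 6*((z*((9 - 3*z)*4))*d + 4) = -24 + 6*((z*(36 - 12*z))*d + 4) = -24 + 6*(d*z*(36 - 12*z) + 4) = -24 + 6*(4 + d*z*(36 - 12*z)) = -24 + (24 + 6*d*z*(36 - 12*z)) = 6*d*z*(36 - 12*z))
34 + 14*h(1, -3) = 34 + 14*(72*(-3)*1*(3 - 1*1)) = 34 + 14*(72*(-3)*1*(3 - 1)) = 34 + 14*(72*(-3)*1*2) = 34 + 14*(-432) = 34 - 6048 = -6014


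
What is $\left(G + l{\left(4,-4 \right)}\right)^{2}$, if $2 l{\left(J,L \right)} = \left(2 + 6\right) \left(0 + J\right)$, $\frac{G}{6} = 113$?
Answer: $481636$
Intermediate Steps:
$G = 678$ ($G = 6 \cdot 113 = 678$)
$l{\left(J,L \right)} = 4 J$ ($l{\left(J,L \right)} = \frac{\left(2 + 6\right) \left(0 + J\right)}{2} = \frac{8 J}{2} = 4 J$)
$\left(G + l{\left(4,-4 \right)}\right)^{2} = \left(678 + 4 \cdot 4\right)^{2} = \left(678 + 16\right)^{2} = 694^{2} = 481636$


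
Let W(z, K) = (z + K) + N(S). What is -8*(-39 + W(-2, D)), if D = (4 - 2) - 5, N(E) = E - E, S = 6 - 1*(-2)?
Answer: 352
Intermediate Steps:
S = 8 (S = 6 + 2 = 8)
N(E) = 0
D = -3 (D = 2 - 5 = -3)
W(z, K) = K + z (W(z, K) = (z + K) + 0 = (K + z) + 0 = K + z)
-8*(-39 + W(-2, D)) = -8*(-39 + (-3 - 2)) = -8*(-39 - 5) = -8*(-44) = 352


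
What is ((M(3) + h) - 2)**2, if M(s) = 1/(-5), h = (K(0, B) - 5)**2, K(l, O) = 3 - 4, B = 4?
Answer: 28561/25 ≈ 1142.4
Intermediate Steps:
K(l, O) = -1
h = 36 (h = (-1 - 5)**2 = (-6)**2 = 36)
M(s) = -1/5
((M(3) + h) - 2)**2 = ((-1/5 + 36) - 2)**2 = (179/5 - 2)**2 = (169/5)**2 = 28561/25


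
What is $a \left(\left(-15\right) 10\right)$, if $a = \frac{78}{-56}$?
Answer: $\frac{2925}{14} \approx 208.93$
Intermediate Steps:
$a = - \frac{39}{28}$ ($a = 78 \left(- \frac{1}{56}\right) = - \frac{39}{28} \approx -1.3929$)
$a \left(\left(-15\right) 10\right) = - \frac{39 \left(\left(-15\right) 10\right)}{28} = \left(- \frac{39}{28}\right) \left(-150\right) = \frac{2925}{14}$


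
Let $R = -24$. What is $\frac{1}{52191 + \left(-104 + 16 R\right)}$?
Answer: $\frac{1}{51703} \approx 1.9341 \cdot 10^{-5}$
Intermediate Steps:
$\frac{1}{52191 + \left(-104 + 16 R\right)} = \frac{1}{52191 + \left(-104 + 16 \left(-24\right)\right)} = \frac{1}{52191 - 488} = \frac{1}{51703}$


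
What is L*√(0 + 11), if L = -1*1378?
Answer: -1378*√11 ≈ -4570.3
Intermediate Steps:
L = -1378
L*√(0 + 11) = -1378*√(0 + 11) = -1378*√11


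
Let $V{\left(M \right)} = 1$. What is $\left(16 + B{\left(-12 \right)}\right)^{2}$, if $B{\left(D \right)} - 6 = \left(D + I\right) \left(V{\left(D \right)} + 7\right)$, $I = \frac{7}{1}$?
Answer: $324$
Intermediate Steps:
$I = 7$ ($I = 7 \cdot 1 = 7$)
$B{\left(D \right)} = 62 + 8 D$ ($B{\left(D \right)} = 6 + \left(D + 7\right) \left(1 + 7\right) = 6 + \left(7 + D\right) 8 = 6 + \left(56 + 8 D\right) = 62 + 8 D$)
$\left(16 + B{\left(-12 \right)}\right)^{2} = \left(16 + \left(62 + 8 \left(-12\right)\right)\right)^{2} = \left(16 + \left(62 - 96\right)\right)^{2} = \left(16 - 34\right)^{2} = \left(-18\right)^{2} = 324$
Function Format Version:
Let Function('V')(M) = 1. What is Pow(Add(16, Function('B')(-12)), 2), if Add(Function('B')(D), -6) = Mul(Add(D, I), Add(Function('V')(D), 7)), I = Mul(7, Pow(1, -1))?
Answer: 324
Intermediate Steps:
I = 7 (I = Mul(7, 1) = 7)
Function('B')(D) = Add(62, Mul(8, D)) (Function('B')(D) = Add(6, Mul(Add(D, 7), Add(1, 7))) = Add(6, Mul(Add(7, D), 8)) = Add(6, Add(56, Mul(8, D))) = Add(62, Mul(8, D)))
Pow(Add(16, Function('B')(-12)), 2) = Pow(Add(16, Add(62, Mul(8, -12))), 2) = Pow(Add(16, Add(62, -96)), 2) = Pow(Add(16, -34), 2) = Pow(-18, 2) = 324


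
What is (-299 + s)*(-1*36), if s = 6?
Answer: 10548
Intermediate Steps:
(-299 + s)*(-1*36) = (-299 + 6)*(-1*36) = -293*(-36) = 10548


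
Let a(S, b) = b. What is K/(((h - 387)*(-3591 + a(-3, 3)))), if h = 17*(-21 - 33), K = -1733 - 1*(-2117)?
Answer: 32/390195 ≈ 8.2010e-5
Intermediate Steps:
K = 384 (K = -1733 + 2117 = 384)
h = -918 (h = 17*(-54) = -918)
K/(((h - 387)*(-3591 + a(-3, 3)))) = 384/(((-918 - 387)*(-3591 + 3))) = 384/((-1305*(-3588))) = 384/4682340 = 384*(1/4682340) = 32/390195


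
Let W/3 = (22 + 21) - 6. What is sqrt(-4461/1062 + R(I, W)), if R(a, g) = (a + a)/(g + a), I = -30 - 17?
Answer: I*sqrt(11367294)/1416 ≈ 2.381*I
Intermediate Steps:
I = -47
W = 111 (W = 3*((22 + 21) - 6) = 3*(43 - 6) = 3*37 = 111)
R(a, g) = 2*a/(a + g) (R(a, g) = (2*a)/(a + g) = 2*a/(a + g))
sqrt(-4461/1062 + R(I, W)) = sqrt(-4461/1062 + 2*(-47)/(-47 + 111)) = sqrt(-4461*1/1062 + 2*(-47)/64) = sqrt(-1487/354 + 2*(-47)*(1/64)) = sqrt(-1487/354 - 47/32) = sqrt(-32111/5664) = I*sqrt(11367294)/1416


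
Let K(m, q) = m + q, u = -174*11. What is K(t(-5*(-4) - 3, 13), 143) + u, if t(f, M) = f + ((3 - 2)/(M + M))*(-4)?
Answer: -22804/13 ≈ -1754.2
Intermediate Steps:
t(f, M) = f - 2/M (t(f, M) = f + (1/(2*M))*(-4) = f - 2/M)
u = -1914
K(t(-5*(-4) - 3, 13), 143) + u = (((-5*(-4) - 3) - 2/13) + 143) - 1914 = (((20 - 3) - 2*1/13) + 143) - 1914 = ((17 - 2/13) + 143) - 1914 = (219/13 + 143) - 1914 = 2078/13 - 1914 = -22804/13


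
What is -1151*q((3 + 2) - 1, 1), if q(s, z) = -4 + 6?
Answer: -2302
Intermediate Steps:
q(s, z) = 2
-1151*q((3 + 2) - 1, 1) = -1151*2 = -2302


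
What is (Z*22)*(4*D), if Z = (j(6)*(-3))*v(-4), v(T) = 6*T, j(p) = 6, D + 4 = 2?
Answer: -76032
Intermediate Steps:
D = -2 (D = -4 + 2 = -2)
Z = 432 (Z = (6*(-3))*(6*(-4)) = -18*(-24) = 432)
(Z*22)*(4*D) = (432*22)*(4*(-2)) = 9504*(-8) = -76032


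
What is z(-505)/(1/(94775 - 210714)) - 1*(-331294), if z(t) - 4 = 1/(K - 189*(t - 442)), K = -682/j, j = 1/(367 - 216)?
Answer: -10067360401/76001 ≈ -1.3246e+5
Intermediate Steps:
j = 1/151 ≈ 0.0066225
K = -102982 (K = -682/1/151 = -682*151 = -102982)
z(t) = 4 + 1/(-19444 - 189*t) (z(t) = 4 + 1/(-102982 - 189*(t - 442)) = 4 + 1/(-102982 - 189*(-442 + t)) = 4 + 1/(-102982 + (83538 - 189*t)) = 4 + 1/(-19444 - 189*t))
z(-505)/(1/(94775 - 210714)) - 1*(-331294) = (3*(25925 + 252*(-505))/(19444 + 189*(-505)))/(1/(94775 - 210714)) - 1*(-331294) = (3*(25925 - 127260)/(19444 - 95445))/(1/(-115939)) + 331294 = (3*(-101335)/(-76001))/(-1/115939) + 331294 = (3*(-1/76001)*(-101335))*(-115939) + 331294 = (304005/76001)*(-115939) + 331294 = -35246035695/76001 + 331294 = -10067360401/76001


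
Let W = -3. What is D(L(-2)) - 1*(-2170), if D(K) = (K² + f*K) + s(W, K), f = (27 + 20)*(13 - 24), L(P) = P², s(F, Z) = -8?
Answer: 110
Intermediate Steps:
f = -517 (f = 47*(-11) = -517)
D(K) = -8 + K² - 517*K (D(K) = (K² - 517*K) - 8 = -8 + K² - 517*K)
D(L(-2)) - 1*(-2170) = (-8 + ((-2)²)² - 517*(-2)²) - 1*(-2170) = (-8 + 4² - 517*4) + 2170 = (-8 + 16 - 2068) + 2170 = -2060 + 2170 = 110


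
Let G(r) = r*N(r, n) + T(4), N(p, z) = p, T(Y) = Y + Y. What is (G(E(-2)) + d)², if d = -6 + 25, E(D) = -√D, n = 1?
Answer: 625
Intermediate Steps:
T(Y) = 2*Y
G(r) = 8 + r² (G(r) = r*r + 2*4 = r² + 8 = 8 + r²)
d = 19
(G(E(-2)) + d)² = ((8 + (-√(-2))²) + 19)² = ((8 + (-I*√2)²) + 19)² = ((8 - 2) + 19)² = (6 + 19)² = 25² = 625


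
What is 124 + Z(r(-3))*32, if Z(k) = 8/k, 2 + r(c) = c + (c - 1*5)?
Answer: 1356/13 ≈ 104.31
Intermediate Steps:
r(c) = -7 + 2*c (r(c) = -2 + (c + (c - 1*5)) = -2 + (c + (c - 5)) = -2 + (c + (-5 + c)) = -2 + (-5 + 2*c) = -7 + 2*c)
124 + Z(r(-3))*32 = 124 + (8/(-7 + 2*(-3)))*32 = 124 + (8/(-7 - 6))*32 = 124 + (8/(-13))*32 = 124 + (8*(-1/13))*32 = 124 - 8/13*32 = 124 - 256/13 = 1356/13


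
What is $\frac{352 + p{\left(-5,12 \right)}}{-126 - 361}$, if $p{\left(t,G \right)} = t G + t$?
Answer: $- \frac{287}{487} \approx -0.58932$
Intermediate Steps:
$p{\left(t,G \right)} = t + G t$ ($p{\left(t,G \right)} = G t + t = t + G t$)
$\frac{352 + p{\left(-5,12 \right)}}{-126 - 361} = \frac{352 - 5 \left(1 + 12\right)}{-126 - 361} = \frac{352 - 65}{-487} = \left(352 - 65\right) \left(- \frac{1}{487}\right) = 287 \left(- \frac{1}{487}\right) = - \frac{287}{487}$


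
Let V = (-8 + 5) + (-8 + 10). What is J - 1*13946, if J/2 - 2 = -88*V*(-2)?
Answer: -14294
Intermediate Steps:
V = -1 (V = -3 + 2 = -1)
J = -348 (J = 4 + 2*(-(-88)*(-2)) = 4 + 2*(-88*2) = 4 + 2*(-176) = 4 - 352 = -348)
J - 1*13946 = -348 - 1*13946 = -348 - 13946 = -14294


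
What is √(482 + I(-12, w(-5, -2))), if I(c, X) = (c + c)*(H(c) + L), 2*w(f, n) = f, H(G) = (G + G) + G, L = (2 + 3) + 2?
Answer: √1178 ≈ 34.322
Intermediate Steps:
L = 7 (L = 5 + 2 = 7)
H(G) = 3*G (H(G) = 2*G + G = 3*G)
w(f, n) = f/2
I(c, X) = 2*c*(7 + 3*c) (I(c, X) = (c + c)*(3*c + 7) = (2*c)*(7 + 3*c) = 2*c*(7 + 3*c))
√(482 + I(-12, w(-5, -2))) = √(482 + 2*(-12)*(7 + 3*(-12))) = √(482 + 2*(-12)*(7 - 36)) = √(482 + 2*(-12)*(-29)) = √(482 + 696) = √1178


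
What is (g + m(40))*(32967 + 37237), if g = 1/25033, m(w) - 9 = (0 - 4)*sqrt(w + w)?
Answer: 15816820792/25033 - 1123264*sqrt(5) ≈ -1.8799e+6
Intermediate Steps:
m(w) = 9 - 4*sqrt(2)*sqrt(w) (m(w) = 9 + (0 - 4)*sqrt(w + w) = 9 - 4*sqrt(2)*sqrt(w))
g = 1/25033 ≈ 3.9947e-5
(g + m(40))*(32967 + 37237) = (1/25033 + (9 - 4*sqrt(2)*sqrt(40)))*(32967 + 37237) = (1/25033 + (9 - 4*sqrt(2)*2*sqrt(10)))*70204 = (1/25033 + (9 - 16*sqrt(5)))*70204 = (225298/25033 - 16*sqrt(5))*70204 = 15816820792/25033 - 1123264*sqrt(5)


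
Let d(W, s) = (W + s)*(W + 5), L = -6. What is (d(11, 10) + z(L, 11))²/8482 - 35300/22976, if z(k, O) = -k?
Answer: 298493783/24360304 ≈ 12.253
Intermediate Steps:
d(W, s) = (5 + W)*(W + s) (d(W, s) = (W + s)*(5 + W) = (5 + W)*(W + s))
(d(11, 10) + z(L, 11))²/8482 - 35300/22976 = ((11² + 5*11 + 5*10 + 11*10) - 1*(-6))²/8482 - 35300/22976 = ((121 + 55 + 50 + 110) + 6)²*(1/8482) - 35300*1/22976 = (336 + 6)²*(1/8482) - 8825/5744 = 342²*(1/8482) - 8825/5744 = 116964*(1/8482) - 8825/5744 = 58482/4241 - 8825/5744 = 298493783/24360304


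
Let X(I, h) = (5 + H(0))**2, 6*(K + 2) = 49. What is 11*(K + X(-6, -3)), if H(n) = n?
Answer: 2057/6 ≈ 342.83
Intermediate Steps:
K = 37/6 (K = -2 + (1/6)*49 = -2 + 49/6 = 37/6 ≈ 6.1667)
X(I, h) = 25 (X(I, h) = (5 + 0)**2 = 5**2 = 25)
11*(K + X(-6, -3)) = 11*(37/6 + 25) = 11*(187/6) = 2057/6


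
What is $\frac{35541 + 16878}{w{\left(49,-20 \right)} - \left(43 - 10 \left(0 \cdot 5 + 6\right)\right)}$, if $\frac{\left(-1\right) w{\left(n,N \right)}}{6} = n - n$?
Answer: $\frac{52419}{17} \approx 3083.5$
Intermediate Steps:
$w{\left(n,N \right)} = 0$ ($w{\left(n,N \right)} = - 6 \left(n - n\right) = \left(-6\right) 0 = 0$)
$\frac{35541 + 16878}{w{\left(49,-20 \right)} - \left(43 - 10 \left(0 \cdot 5 + 6\right)\right)} = \frac{35541 + 16878}{0 - \left(43 - 10 \left(0 \cdot 5 + 6\right)\right)} = \frac{52419}{0 - \left(43 - 10 \left(0 + 6\right)\right)} = \frac{52419}{0 + \left(-43 + 10 \cdot 6\right)} = \frac{52419}{0 + \left(-43 + 60\right)} = \frac{52419}{0 + 17} = \frac{52419}{17}$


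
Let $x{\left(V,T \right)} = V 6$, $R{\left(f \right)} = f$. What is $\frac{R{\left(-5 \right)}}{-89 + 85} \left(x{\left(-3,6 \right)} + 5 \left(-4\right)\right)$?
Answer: $- \frac{95}{2} \approx -47.5$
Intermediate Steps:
$x{\left(V,T \right)} = 6 V$
$\frac{R{\left(-5 \right)}}{-89 + 85} \left(x{\left(-3,6 \right)} + 5 \left(-4\right)\right) = - \frac{5}{-89 + 85} \left(6 \left(-3\right) + 5 \left(-4\right)\right) = - \frac{5}{-4} \left(-18 - 20\right) = \left(-5\right) \left(- \frac{1}{4}\right) \left(-38\right) = \frac{5}{4} \left(-38\right) = - \frac{95}{2}$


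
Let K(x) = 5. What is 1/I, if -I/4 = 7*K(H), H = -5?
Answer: -1/140 ≈ -0.0071429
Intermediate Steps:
I = -140 (I = -28*5 = -4*35 = -140)
1/I = 1/(-140) = -1/140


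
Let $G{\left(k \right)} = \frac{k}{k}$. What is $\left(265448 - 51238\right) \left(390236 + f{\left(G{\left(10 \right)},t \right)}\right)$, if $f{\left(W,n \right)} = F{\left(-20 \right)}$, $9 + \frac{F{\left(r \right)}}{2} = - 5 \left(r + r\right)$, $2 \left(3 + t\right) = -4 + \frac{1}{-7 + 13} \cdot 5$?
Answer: $83674281780$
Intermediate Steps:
$G{\left(k \right)} = 1$
$t = - \frac{55}{12}$ ($t = -3 + \frac{-4 + \frac{1}{-7 + 13} \cdot 5}{2} = -3 + \frac{-4 + \frac{1}{6} \cdot 5}{2} = -3 + \frac{-4 + \frac{5}{6}}{2} = -3 + \frac{1}{2} \left(- \frac{19}{6}\right) = -3 - \frac{19}{12} = - \frac{55}{12} \approx -4.5833$)
$F{\left(r \right)} = -18 - 20 r$ ($F{\left(r \right)} = -18 + 2 \left(- 5 \left(r + r\right)\right) = -18 + 2 \left(- 5 \cdot 2 r\right) = -18 + 2 \left(- 10 r\right) = -18 - 20 r$)
$f{\left(W,n \right)} = 382$ ($f{\left(W,n \right)} = -18 - -400 = -18 + 400 = 382$)
$\left(265448 - 51238\right) \left(390236 + f{\left(G{\left(10 \right)},t \right)}\right) = \left(265448 - 51238\right) \left(390236 + 382\right) = 214210 \cdot 390618 = 83674281780$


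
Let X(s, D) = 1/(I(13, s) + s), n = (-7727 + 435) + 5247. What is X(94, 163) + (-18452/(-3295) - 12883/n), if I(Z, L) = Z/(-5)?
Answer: 2226264/186913 ≈ 11.911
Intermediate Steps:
I(Z, L) = -Z/5 (I(Z, L) = Z*(-1/5) = -Z/5)
n = -2045 (n = -7292 + 5247 = -2045)
X(s, D) = 1/(-13/5 + s) (X(s, D) = 1/(-1/5*13 + s) = 1/(-13/5 + s))
X(94, 163) + (-18452/(-3295) - 12883/n) = 5/(-13 + 5*94) + (-18452/(-3295) - 12883/(-2045)) = 5/(-13 + 470) + (-18452*(-1/3295) - 12883*(-1/2045)) = 5/457 + (28/5 + 12883/2045) = 5*(1/457) + 4867/409 = 5/457 + 4867/409 = 2226264/186913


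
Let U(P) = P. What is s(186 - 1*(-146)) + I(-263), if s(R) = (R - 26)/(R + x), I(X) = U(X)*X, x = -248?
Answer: 968417/14 ≈ 69173.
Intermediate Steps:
I(X) = X² (I(X) = X*X = X²)
s(R) = (-26 + R)/(-248 + R) (s(R) = (R - 26)/(R - 248) = (-26 + R)/(-248 + R))
s(186 - 1*(-146)) + I(-263) = (-26 + (186 - 1*(-146)))/(-248 + (186 - 1*(-146))) + (-263)² = (-26 + (186 + 146))/(-248 + (186 + 146)) + 69169 = (-26 + 332)/(-248 + 332) + 69169 = 306/84 + 69169 = (1/84)*306 + 69169 = 51/14 + 69169 = 968417/14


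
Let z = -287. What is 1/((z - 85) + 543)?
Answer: 1/171 ≈ 0.0058480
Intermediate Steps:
1/((z - 85) + 543) = 1/((-287 - 85) + 543) = 1/(-372 + 543) = 1/171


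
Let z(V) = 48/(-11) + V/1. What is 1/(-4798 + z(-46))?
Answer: -11/53332 ≈ -0.00020626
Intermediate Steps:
z(V) = -48/11 + V (z(V) = 48*(-1/11) + V*1 = -48/11 + V)
1/(-4798 + z(-46)) = 1/(-4798 + (-48/11 - 46)) = 1/(-4798 - 554/11) = 1/(-53332/11) = -11/53332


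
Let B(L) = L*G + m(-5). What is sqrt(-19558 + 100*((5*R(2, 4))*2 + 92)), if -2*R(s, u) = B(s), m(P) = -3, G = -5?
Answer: I*sqrt(3858) ≈ 62.113*I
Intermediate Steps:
B(L) = -3 - 5*L (B(L) = L*(-5) - 3 = -5*L - 3 = -3 - 5*L)
R(s, u) = 3/2 + 5*s/2 (R(s, u) = -(-3 - 5*s)/2 = 3/2 + 5*s/2)
sqrt(-19558 + 100*((5*R(2, 4))*2 + 92)) = sqrt(-19558 + 100*((5*(3/2 + (5/2)*2))*2 + 92)) = sqrt(-19558 + 100*((5*(3/2 + 5))*2 + 92)) = sqrt(-19558 + 100*((5*(13/2))*2 + 92)) = sqrt(-19558 + 100*((65/2)*2 + 92)) = sqrt(-19558 + 100*(65 + 92)) = sqrt(-19558 + 100*157) = sqrt(-19558 + 15700) = sqrt(-3858) = I*sqrt(3858)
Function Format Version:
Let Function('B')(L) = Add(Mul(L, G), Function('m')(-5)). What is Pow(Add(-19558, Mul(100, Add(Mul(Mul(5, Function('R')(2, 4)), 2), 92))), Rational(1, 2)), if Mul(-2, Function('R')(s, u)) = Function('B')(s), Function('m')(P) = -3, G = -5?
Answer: Mul(I, Pow(3858, Rational(1, 2))) ≈ Mul(62.113, I)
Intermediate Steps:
Function('B')(L) = Add(-3, Mul(-5, L)) (Function('B')(L) = Add(Mul(L, -5), -3) = Add(Mul(-5, L), -3) = Add(-3, Mul(-5, L)))
Function('R')(s, u) = Add(Rational(3, 2), Mul(Rational(5, 2), s)) (Function('R')(s, u) = Mul(Rational(-1, 2), Add(-3, Mul(-5, s))) = Add(Rational(3, 2), Mul(Rational(5, 2), s)))
Pow(Add(-19558, Mul(100, Add(Mul(Mul(5, Function('R')(2, 4)), 2), 92))), Rational(1, 2)) = Pow(Add(-19558, Mul(100, Add(Mul(Mul(5, Add(Rational(3, 2), Mul(Rational(5, 2), 2))), 2), 92))), Rational(1, 2)) = Pow(Add(-19558, Mul(100, Add(Mul(Mul(5, Add(Rational(3, 2), 5)), 2), 92))), Rational(1, 2)) = Pow(Add(-19558, Mul(100, Add(Mul(Mul(5, Rational(13, 2)), 2), 92))), Rational(1, 2)) = Pow(Add(-19558, Mul(100, Add(Mul(Rational(65, 2), 2), 92))), Rational(1, 2)) = Pow(Add(-19558, Mul(100, Add(65, 92))), Rational(1, 2)) = Pow(Add(-19558, Mul(100, 157)), Rational(1, 2)) = Pow(Add(-19558, 15700), Rational(1, 2)) = Pow(-3858, Rational(1, 2)) = Mul(I, Pow(3858, Rational(1, 2)))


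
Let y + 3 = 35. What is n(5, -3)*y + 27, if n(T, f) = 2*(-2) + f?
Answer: -197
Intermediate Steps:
y = 32 (y = -3 + 35 = 32)
n(T, f) = -4 + f
n(5, -3)*y + 27 = (-4 - 3)*32 + 27 = -7*32 + 27 = -224 + 27 = -197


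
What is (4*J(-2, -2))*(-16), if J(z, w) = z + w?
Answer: 256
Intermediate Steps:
J(z, w) = w + z
(4*J(-2, -2))*(-16) = (4*(-2 - 2))*(-16) = (4*(-4))*(-16) = -16*(-16) = 256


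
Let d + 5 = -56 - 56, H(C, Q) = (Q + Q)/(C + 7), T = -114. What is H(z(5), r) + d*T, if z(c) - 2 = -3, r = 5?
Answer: 40019/3 ≈ 13340.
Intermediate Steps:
z(c) = -1 (z(c) = 2 - 3 = -1)
H(C, Q) = 2*Q/(7 + C) (H(C, Q) = (2*Q)/(7 + C) = 2*Q/(7 + C))
d = -117 (d = -5 + (-56 - 56) = -5 - 112 = -117)
H(z(5), r) + d*T = 2*5/(7 - 1) - 117*(-114) = 2*5/6 + 13338 = 2*5*(⅙) + 13338 = 5/3 + 13338 = 40019/3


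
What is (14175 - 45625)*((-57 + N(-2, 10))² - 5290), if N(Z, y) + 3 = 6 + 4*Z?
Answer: 45476700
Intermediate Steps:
N(Z, y) = 3 + 4*Z (N(Z, y) = -3 + (6 + 4*Z) = 3 + 4*Z)
(14175 - 45625)*((-57 + N(-2, 10))² - 5290) = (14175 - 45625)*((-57 + (3 + 4*(-2)))² - 5290) = -31450*((-57 + (3 - 8))² - 5290) = -31450*((-57 - 5)² - 5290) = -31450*((-62)² - 5290) = -31450*(3844 - 5290) = -31450*(-1446) = 45476700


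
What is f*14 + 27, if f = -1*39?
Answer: -519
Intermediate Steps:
f = -39
f*14 + 27 = -39*14 + 27 = -546 + 27 = -519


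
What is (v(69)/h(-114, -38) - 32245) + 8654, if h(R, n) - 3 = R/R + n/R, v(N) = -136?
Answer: -307091/13 ≈ -23622.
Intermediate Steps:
h(R, n) = 4 + n/R (h(R, n) = 3 + (R/R + n/R) = 3 + (1 + n/R) = 4 + n/R)
(v(69)/h(-114, -38) - 32245) + 8654 = (-136/(4 - 38/(-114)) - 32245) + 8654 = (-136/(4 - 38*(-1/114)) - 32245) + 8654 = (-136/(4 + ⅓) - 32245) + 8654 = (-136/13/3 - 32245) + 8654 = (-136*3/13 - 32245) + 8654 = (-408/13 - 32245) + 8654 = -419593/13 + 8654 = -307091/13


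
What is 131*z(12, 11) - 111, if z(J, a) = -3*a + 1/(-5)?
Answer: -22301/5 ≈ -4460.2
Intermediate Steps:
z(J, a) = -⅕ - 3*a (z(J, a) = -3*a - ⅕ = -⅕ - 3*a)
131*z(12, 11) - 111 = 131*(-⅕ - 3*11) - 111 = 131*(-⅕ - 33) - 111 = 131*(-166/5) - 111 = -21746/5 - 111 = -22301/5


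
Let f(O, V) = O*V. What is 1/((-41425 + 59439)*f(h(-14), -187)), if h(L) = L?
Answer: 1/47160652 ≈ 2.1204e-8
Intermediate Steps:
1/((-41425 + 59439)*f(h(-14), -187)) = 1/((-41425 + 59439)*((-14*(-187)))) = 1/(18014*2618) = (1/18014)*(1/2618) = 1/47160652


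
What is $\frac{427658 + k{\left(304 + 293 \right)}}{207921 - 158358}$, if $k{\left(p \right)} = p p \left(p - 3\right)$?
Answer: $\frac{212134604}{49563} \approx 4280.1$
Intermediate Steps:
$k{\left(p \right)} = p^{2} \left(-3 + p\right)$
$\frac{427658 + k{\left(304 + 293 \right)}}{207921 - 158358} = \frac{427658 + \left(304 + 293\right)^{2} \left(-3 + \left(304 + 293\right)\right)}{207921 - 158358} = \frac{427658 + 597^{2} \left(-3 + 597\right)}{49563} = \left(427658 + 356409 \cdot 594\right) \frac{1}{49563} = \left(427658 + 211706946\right) \frac{1}{49563} = 212134604 \cdot \frac{1}{49563} = \frac{212134604}{49563}$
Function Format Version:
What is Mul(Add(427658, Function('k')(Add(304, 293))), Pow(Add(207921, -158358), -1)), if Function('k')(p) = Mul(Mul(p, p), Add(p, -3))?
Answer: Rational(212134604, 49563) ≈ 4280.1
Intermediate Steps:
Function('k')(p) = Mul(Pow(p, 2), Add(-3, p))
Mul(Add(427658, Function('k')(Add(304, 293))), Pow(Add(207921, -158358), -1)) = Mul(Add(427658, Mul(Pow(Add(304, 293), 2), Add(-3, Add(304, 293)))), Pow(Add(207921, -158358), -1)) = Mul(Add(427658, Mul(Pow(597, 2), Add(-3, 597))), Pow(49563, -1)) = Mul(Add(427658, Mul(356409, 594)), Rational(1, 49563)) = Mul(Add(427658, 211706946), Rational(1, 49563)) = Mul(212134604, Rational(1, 49563)) = Rational(212134604, 49563)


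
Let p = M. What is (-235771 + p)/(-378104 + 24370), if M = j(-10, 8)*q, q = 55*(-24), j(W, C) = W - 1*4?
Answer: 217291/353734 ≈ 0.61428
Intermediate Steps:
j(W, C) = -4 + W (j(W, C) = W - 4 = -4 + W)
q = -1320
M = 18480 (M = (-4 - 10)*(-1320) = -14*(-1320) = 18480)
p = 18480
(-235771 + p)/(-378104 + 24370) = (-235771 + 18480)/(-378104 + 24370) = -217291/(-353734) = -217291*(-1/353734) = 217291/353734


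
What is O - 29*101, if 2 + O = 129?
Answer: -2802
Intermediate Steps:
O = 127 (O = -2 + 129 = 127)
O - 29*101 = 127 - 29*101 = 127 - 2929 = -2802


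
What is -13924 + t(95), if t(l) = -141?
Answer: -14065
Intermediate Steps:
-13924 + t(95) = -13924 - 141 = -14065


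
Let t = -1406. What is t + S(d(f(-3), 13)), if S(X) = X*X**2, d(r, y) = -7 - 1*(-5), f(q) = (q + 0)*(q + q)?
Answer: -1414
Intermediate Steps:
f(q) = 2*q**2 (f(q) = q*(2*q) = 2*q**2)
d(r, y) = -2 (d(r, y) = -7 + 5 = -2)
S(X) = X**3
t + S(d(f(-3), 13)) = -1406 + (-2)**3 = -1406 - 8 = -1414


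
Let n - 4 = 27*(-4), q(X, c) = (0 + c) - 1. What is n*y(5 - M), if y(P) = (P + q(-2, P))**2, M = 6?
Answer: -936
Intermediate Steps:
q(X, c) = -1 + c (q(X, c) = c - 1 = -1 + c)
n = -104 (n = 4 + 27*(-4) = 4 - 108 = -104)
y(P) = (-1 + 2*P)**2 (y(P) = (P + (-1 + P))**2 = (-1 + 2*P)**2)
n*y(5 - M) = -104*(-1 + 2*(5 - 1*6))**2 = -104*(-1 + 2*(5 - 6))**2 = -104*(-1 + 2*(-1))**2 = -104*(-1 - 2)**2 = -104*(-3)**2 = -104*9 = -936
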